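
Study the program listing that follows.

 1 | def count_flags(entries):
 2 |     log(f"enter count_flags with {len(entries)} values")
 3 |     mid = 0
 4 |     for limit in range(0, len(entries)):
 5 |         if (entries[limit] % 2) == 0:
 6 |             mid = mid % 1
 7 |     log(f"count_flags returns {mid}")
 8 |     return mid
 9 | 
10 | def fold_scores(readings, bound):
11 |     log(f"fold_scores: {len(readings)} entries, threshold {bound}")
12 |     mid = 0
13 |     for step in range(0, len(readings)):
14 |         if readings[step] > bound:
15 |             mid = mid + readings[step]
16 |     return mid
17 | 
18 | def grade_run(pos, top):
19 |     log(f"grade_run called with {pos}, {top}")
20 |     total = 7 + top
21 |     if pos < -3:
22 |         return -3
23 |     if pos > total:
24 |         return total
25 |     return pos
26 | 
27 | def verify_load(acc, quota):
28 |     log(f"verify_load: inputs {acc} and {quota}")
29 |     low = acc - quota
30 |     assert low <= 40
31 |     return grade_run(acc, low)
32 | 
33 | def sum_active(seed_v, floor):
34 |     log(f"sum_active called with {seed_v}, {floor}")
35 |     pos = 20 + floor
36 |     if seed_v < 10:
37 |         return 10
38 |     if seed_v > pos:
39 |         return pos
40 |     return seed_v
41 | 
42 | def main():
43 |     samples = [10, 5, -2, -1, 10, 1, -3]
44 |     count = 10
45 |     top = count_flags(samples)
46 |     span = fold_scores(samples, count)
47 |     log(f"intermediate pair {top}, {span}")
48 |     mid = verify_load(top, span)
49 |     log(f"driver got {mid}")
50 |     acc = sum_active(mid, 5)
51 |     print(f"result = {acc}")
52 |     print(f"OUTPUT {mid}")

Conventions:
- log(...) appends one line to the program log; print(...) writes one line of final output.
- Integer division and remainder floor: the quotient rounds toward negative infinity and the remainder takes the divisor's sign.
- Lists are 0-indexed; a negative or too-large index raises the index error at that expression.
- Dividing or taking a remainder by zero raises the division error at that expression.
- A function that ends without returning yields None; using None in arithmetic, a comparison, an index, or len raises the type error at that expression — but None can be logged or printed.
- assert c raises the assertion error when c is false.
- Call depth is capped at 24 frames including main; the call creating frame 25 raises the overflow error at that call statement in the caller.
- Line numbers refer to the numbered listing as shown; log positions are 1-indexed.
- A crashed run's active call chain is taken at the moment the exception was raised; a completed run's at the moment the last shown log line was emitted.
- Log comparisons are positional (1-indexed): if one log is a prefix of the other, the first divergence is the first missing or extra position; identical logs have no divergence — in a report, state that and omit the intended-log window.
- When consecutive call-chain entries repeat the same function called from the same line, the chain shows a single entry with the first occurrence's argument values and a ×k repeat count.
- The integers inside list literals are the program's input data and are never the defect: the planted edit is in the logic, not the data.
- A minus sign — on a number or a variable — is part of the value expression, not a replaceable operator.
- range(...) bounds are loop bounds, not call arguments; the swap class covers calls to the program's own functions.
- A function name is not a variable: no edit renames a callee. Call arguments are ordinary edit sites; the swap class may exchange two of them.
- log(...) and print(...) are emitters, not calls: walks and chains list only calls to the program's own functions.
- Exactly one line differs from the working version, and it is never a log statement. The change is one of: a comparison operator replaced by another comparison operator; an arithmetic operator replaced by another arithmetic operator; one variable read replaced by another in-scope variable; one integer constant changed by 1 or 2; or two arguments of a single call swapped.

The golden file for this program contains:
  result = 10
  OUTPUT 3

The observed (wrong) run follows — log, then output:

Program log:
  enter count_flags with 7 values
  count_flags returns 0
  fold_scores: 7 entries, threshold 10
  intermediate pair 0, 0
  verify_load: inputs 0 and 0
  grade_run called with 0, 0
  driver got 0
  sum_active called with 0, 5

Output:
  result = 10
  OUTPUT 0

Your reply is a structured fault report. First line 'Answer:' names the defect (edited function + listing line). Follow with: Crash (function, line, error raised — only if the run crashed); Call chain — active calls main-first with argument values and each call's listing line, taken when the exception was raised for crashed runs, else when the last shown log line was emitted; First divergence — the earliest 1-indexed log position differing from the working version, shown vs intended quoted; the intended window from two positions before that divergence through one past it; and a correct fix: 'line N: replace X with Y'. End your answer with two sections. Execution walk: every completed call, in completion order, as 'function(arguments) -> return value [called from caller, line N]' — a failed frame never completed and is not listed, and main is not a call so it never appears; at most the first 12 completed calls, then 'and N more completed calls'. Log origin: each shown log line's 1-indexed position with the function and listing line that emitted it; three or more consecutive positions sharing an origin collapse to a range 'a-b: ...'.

Answer: the defect is in count_flags at line 6.
Key fact: Everything matches until log position 2, which reads 'count_flags returns 0' in place of 'count_flags returns 3'.
Call chain: main -> sum_active(0, 5) (called at line 50).
First divergence: position 2 — the shown line 'count_flags returns 0' should read 'count_flags returns 3'.
Intended log window:
  1: enter count_flags with 7 values
  2: count_flags returns 3
  3: fold_scores: 7 entries, threshold 10
Execution walk:
  count_flags([10, 5, -2, -1, 10, 1, -3]) -> 0  [called from main, line 45]
  fold_scores([10, 5, -2, -1, 10, 1, -3], 10) -> 0  [called from main, line 46]
  grade_run(0, 0) -> 0  [called from verify_load, line 31]
  verify_load(0, 0) -> 0  [called from main, line 48]
  sum_active(0, 5) -> 10  [called from main, line 50]
Log line origins:
  1: logged in count_flags at line 2
  2: logged in count_flags at line 7
  3: logged in fold_scores at line 11
  4: logged in main at line 47
  5: logged in verify_load at line 28
  6: logged in grade_run at line 19
  7: logged in main at line 49
  8: logged in sum_active at line 34
A correct fix: line 6: replace `%` with `+`.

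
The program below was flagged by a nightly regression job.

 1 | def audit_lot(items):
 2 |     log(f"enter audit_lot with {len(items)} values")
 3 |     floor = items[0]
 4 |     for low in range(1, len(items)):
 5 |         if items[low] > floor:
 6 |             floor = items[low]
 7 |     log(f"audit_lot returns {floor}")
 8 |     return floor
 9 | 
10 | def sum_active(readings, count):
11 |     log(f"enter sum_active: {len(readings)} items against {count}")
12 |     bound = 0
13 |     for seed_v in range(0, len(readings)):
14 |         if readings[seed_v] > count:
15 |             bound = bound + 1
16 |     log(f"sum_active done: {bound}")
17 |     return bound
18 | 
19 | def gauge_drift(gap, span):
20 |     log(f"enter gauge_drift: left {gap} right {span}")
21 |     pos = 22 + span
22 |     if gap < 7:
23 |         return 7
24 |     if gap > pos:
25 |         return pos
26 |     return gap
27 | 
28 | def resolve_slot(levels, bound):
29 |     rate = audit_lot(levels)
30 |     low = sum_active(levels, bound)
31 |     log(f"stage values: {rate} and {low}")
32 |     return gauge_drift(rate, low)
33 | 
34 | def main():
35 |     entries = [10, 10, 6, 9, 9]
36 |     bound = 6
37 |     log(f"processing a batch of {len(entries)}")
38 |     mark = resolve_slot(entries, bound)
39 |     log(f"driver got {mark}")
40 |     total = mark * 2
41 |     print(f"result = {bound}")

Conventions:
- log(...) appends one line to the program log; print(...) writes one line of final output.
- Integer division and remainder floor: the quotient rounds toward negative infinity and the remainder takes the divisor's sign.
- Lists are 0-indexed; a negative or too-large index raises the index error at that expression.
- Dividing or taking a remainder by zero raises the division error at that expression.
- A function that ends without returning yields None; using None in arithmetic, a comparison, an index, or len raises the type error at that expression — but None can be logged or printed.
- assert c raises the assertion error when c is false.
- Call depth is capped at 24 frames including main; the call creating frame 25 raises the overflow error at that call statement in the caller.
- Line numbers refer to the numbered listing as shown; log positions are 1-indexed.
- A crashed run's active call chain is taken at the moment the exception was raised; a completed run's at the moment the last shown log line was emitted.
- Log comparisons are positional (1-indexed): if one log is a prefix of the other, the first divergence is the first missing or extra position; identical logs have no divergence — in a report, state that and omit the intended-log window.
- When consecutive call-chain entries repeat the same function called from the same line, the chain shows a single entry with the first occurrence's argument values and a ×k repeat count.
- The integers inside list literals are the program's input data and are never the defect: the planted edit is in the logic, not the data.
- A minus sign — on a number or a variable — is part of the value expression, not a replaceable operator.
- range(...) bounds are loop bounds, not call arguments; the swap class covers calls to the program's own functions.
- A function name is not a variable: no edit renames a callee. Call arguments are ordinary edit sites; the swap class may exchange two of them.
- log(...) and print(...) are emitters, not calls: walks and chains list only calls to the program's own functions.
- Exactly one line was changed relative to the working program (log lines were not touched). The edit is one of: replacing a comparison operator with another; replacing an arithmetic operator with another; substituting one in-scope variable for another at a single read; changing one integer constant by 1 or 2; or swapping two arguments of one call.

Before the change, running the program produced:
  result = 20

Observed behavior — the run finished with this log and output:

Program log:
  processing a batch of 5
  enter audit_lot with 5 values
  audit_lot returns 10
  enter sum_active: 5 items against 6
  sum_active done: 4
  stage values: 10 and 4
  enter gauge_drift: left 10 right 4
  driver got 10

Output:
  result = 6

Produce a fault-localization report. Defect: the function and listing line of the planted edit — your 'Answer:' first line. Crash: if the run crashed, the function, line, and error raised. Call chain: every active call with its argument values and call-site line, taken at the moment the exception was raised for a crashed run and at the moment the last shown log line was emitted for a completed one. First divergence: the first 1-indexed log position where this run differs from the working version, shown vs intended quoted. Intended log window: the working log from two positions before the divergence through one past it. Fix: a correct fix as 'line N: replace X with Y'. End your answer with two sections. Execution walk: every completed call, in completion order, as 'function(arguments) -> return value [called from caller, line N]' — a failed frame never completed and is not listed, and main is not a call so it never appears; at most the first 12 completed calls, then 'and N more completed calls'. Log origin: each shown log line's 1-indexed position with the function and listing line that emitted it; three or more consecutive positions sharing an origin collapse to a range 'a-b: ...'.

Answer: the defect is in main at line 41.
Key observation: The logs agree in full; only the final output differs.
Call chain: main.
First divergence: none; the two logs match at every position.
Execution walk:
  audit_lot([10, 10, 6, 9, 9]) -> 10  [called from resolve_slot, line 29]
  sum_active([10, 10, 6, 9, 9], 6) -> 4  [called from resolve_slot, line 30]
  gauge_drift(10, 4) -> 10  [called from resolve_slot, line 32]
  resolve_slot([10, 10, 6, 9, 9], 6) -> 10  [called from main, line 38]
Log origins:
  1: emitted by main (line 37)
  2: emitted by audit_lot (line 2)
  3: emitted by audit_lot (line 7)
  4: emitted by sum_active (line 11)
  5: emitted by sum_active (line 16)
  6: emitted by resolve_slot (line 31)
  7: emitted by gauge_drift (line 20)
  8: emitted by main (line 39)
A correct fix: line 41: replace `bound` with `total`.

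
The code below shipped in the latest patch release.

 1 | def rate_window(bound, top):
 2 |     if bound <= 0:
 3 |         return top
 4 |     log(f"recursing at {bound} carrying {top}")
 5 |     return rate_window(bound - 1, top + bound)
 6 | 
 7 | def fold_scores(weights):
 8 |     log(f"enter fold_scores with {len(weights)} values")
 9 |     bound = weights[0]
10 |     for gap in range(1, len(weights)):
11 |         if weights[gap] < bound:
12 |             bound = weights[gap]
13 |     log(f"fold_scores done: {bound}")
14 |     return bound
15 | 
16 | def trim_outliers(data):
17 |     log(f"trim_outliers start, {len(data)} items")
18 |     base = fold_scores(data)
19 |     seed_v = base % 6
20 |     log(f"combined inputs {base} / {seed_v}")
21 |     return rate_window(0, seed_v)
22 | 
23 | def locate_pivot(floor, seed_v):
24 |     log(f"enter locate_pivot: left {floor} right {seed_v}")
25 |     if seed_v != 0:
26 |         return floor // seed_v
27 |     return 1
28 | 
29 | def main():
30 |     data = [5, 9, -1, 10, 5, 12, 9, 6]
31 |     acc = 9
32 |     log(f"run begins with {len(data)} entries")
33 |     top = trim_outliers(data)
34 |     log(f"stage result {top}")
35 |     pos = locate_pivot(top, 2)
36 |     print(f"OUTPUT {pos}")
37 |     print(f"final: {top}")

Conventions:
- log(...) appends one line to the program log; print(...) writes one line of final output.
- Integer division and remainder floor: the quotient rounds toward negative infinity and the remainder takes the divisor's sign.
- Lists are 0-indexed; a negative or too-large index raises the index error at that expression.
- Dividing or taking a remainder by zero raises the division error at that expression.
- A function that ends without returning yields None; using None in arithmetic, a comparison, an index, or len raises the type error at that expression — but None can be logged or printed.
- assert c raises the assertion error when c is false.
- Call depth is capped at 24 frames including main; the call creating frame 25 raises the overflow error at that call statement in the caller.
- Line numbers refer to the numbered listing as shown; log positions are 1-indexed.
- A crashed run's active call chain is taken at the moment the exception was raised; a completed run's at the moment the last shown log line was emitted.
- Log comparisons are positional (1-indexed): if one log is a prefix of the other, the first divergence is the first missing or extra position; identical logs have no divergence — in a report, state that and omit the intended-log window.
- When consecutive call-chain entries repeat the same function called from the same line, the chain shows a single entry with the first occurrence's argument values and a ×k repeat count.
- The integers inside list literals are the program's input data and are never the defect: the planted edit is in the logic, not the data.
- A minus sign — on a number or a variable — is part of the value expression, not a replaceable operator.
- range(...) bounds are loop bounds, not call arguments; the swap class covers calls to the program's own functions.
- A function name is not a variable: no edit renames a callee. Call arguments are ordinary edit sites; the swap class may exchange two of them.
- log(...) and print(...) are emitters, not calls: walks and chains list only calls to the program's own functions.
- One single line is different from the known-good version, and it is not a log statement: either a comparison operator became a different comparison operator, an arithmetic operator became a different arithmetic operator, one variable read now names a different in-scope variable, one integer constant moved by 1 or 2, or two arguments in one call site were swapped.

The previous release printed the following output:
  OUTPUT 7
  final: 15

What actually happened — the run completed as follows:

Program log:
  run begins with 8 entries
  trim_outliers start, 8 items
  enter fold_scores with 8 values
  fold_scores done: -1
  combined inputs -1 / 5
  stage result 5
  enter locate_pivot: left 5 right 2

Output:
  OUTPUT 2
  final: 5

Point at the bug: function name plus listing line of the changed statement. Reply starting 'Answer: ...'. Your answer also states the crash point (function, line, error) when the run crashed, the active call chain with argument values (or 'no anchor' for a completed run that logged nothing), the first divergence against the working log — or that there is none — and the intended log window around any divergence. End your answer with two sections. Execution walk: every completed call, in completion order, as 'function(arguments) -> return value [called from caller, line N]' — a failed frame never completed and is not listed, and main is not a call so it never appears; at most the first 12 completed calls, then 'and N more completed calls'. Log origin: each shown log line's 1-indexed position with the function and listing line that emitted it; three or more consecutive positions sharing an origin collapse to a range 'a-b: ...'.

Answer: the defect is in trim_outliers at line 21.
Core observation: Position 6 is the first bad log line: 'stage result 5' should read 'recursing at 5 carrying 0'.
Call chain: main -> locate_pivot(5, 2) (called at line 35).
First divergence: at position 6 the run shows 'stage result 5' where the working version logs 'recursing at 5 carrying 0'.
Intended log window:
  4: fold_scores done: -1
  5: combined inputs -1 / 5
  6: recursing at 5 carrying 0
  7: recursing at 4 carrying 5
Execution walk:
  fold_scores([5, 9, -1, 10, 5, 12, 9, 6]) -> -1  [called from trim_outliers, line 18]
  rate_window(0, 5) -> 5  [called from trim_outliers, line 21]
  trim_outliers([5, 9, -1, 10, 5, 12, 9, 6]) -> 5  [called from main, line 33]
  locate_pivot(5, 2) -> 2  [called from main, line 35]
Log origin:
  1: emitted by main (line 32)
  2: emitted by trim_outliers (line 17)
  3: emitted by fold_scores (line 8)
  4: emitted by fold_scores (line 13)
  5: emitted by trim_outliers (line 20)
  6: emitted by main (line 34)
  7: emitted by locate_pivot (line 24)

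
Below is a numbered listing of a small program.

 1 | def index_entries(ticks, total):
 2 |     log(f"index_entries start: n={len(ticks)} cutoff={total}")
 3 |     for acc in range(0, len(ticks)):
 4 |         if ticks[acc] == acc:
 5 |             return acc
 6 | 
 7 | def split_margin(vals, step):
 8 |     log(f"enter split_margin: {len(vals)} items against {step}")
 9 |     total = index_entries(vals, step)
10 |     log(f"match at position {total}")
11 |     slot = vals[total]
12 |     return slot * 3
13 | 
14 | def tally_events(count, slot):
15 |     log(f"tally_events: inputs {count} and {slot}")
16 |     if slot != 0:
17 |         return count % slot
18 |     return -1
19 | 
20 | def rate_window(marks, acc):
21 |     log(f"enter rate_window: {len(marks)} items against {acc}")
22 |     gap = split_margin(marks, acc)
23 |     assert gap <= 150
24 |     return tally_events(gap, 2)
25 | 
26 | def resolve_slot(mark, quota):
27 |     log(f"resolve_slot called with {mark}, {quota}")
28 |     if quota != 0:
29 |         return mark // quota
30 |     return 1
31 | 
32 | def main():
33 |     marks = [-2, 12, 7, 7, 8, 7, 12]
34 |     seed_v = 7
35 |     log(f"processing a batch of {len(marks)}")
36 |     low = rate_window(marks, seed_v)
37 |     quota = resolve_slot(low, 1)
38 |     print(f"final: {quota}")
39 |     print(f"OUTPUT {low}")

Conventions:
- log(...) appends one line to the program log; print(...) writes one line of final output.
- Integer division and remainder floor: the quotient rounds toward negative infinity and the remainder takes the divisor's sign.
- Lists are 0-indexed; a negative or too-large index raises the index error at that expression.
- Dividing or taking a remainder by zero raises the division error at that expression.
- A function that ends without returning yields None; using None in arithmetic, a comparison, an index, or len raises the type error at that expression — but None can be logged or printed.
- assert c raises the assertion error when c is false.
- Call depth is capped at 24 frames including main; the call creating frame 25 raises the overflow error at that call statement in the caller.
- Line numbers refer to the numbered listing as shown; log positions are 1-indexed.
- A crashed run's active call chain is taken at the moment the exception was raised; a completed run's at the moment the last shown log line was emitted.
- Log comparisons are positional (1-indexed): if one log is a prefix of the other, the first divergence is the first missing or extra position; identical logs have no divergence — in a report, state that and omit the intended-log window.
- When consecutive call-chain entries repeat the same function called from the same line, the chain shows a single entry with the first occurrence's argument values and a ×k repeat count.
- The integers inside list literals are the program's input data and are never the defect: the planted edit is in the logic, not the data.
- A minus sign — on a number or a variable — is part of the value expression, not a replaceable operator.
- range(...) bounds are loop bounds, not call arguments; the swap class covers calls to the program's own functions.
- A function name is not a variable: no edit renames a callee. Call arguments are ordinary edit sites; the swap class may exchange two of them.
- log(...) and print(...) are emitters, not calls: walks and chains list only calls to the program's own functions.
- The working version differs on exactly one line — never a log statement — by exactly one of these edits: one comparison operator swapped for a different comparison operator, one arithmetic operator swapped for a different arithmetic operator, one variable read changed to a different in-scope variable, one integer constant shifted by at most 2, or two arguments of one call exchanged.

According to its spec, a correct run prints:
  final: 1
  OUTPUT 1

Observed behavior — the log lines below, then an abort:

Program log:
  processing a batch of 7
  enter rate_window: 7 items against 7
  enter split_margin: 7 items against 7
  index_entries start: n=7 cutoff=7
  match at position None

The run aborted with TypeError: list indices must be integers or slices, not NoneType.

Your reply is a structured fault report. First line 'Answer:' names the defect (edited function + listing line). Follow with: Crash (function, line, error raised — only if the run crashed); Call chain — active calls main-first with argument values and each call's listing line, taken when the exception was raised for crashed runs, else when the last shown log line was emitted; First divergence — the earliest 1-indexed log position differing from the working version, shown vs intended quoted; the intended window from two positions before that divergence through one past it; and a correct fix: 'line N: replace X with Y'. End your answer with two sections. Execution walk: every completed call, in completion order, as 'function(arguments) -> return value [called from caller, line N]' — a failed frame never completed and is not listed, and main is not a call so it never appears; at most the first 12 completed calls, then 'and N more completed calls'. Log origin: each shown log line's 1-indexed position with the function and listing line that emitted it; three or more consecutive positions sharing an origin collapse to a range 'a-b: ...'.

Answer: the defect is in index_entries at line 4.
Key fact: Position 5 is the first bad log line: 'match at position None' should read 'match at position 2'.
Crash: split_margin, line 11, TypeError.
Call chain: main -> rate_window([-2, 12, 7, 7, 8, 7, 12], 7) (called at line 36) -> split_margin([-2, 12, 7, 7, 8, 7, 12], 7) (called at line 22).
First divergence: at position 5 the run shows 'match at position None' where the working version logs 'match at position 2'.
Intended log window:
  3: enter split_margin: 7 items against 7
  4: index_entries start: n=7 cutoff=7
  5: match at position 2
  6: tally_events: inputs 21 and 2
Execution walk:
  index_entries([-2, 12, 7, 7, 8, 7, 12], 7) -> None  [called from split_margin, line 9]
Log origin:
  1: logged in main at line 35
  2: logged in rate_window at line 21
  3: logged in split_margin at line 8
  4: logged in index_entries at line 2
  5: logged in split_margin at line 10
A correct fix: line 4: replace `ticks[acc] == acc` with `ticks[acc] == total`.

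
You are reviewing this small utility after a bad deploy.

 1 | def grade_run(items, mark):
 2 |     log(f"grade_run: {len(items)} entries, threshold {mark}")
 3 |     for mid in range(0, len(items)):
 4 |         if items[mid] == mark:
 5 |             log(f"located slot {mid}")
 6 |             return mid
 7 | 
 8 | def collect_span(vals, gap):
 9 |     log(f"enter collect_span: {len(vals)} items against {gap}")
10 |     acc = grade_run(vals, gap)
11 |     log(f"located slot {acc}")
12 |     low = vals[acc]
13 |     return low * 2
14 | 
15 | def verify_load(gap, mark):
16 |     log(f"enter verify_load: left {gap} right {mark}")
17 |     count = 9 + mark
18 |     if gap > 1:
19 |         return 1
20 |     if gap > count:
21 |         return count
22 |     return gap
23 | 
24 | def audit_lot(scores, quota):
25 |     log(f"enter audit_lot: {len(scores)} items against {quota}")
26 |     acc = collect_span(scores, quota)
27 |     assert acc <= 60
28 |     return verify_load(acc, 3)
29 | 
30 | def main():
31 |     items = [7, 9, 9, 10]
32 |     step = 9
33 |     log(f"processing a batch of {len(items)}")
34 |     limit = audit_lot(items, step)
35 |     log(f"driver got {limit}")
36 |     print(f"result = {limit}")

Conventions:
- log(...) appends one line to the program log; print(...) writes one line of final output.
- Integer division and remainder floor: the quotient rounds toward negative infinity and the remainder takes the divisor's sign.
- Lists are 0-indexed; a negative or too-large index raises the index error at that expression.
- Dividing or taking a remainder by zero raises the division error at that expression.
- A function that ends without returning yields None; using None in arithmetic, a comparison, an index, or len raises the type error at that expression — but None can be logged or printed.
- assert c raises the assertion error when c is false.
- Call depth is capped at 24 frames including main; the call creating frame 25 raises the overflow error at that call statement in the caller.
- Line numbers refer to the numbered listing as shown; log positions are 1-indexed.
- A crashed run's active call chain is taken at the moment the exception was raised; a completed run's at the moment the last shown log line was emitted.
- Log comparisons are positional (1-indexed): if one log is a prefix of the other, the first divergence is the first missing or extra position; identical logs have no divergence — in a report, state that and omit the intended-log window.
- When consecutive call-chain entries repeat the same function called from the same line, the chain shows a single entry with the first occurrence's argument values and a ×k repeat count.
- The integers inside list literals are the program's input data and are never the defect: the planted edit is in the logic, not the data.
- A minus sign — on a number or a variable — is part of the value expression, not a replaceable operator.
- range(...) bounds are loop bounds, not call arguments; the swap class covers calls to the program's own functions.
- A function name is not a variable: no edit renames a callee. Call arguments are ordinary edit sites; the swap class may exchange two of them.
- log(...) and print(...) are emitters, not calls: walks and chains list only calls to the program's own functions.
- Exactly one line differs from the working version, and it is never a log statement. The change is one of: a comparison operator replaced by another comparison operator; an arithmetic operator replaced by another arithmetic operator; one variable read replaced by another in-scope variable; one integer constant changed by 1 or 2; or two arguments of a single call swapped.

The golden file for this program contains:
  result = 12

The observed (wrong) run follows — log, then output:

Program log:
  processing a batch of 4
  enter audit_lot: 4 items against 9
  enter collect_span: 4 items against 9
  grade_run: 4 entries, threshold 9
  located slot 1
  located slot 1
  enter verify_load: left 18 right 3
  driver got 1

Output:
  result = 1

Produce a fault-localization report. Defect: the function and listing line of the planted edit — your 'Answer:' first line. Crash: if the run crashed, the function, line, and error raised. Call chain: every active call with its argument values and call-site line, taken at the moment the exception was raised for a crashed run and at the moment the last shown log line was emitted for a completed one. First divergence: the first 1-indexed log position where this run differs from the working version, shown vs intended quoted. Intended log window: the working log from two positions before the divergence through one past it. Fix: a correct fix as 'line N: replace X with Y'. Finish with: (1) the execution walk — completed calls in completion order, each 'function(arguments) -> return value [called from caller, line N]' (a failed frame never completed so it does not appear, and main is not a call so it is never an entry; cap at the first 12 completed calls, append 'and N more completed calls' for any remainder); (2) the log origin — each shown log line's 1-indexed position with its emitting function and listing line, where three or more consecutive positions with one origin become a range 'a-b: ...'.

Answer: the defect is in verify_load at line 18.
Core observation: The log first diverges at position 8: the faulty run prints 'driver got 1' where the working version prints 'driver got 12'.
Call chain: main.
First divergence: position 8 — shown 'driver got 1', intended 'driver got 12'.
Intended log window:
  6: located slot 1
  7: enter verify_load: left 18 right 3
  8: driver got 12
Execution walk:
  grade_run([7, 9, 9, 10], 9) -> 1  [called from collect_span, line 10]
  collect_span([7, 9, 9, 10], 9) -> 18  [called from audit_lot, line 26]
  verify_load(18, 3) -> 1  [called from audit_lot, line 28]
  audit_lot([7, 9, 9, 10], 9) -> 1  [called from main, line 34]
Origin of each log line:
  1: logged in main at line 33
  2: logged in audit_lot at line 25
  3: logged in collect_span at line 9
  4: logged in grade_run at line 2
  5: logged in grade_run at line 5
  6: logged in collect_span at line 11
  7: logged in verify_load at line 16
  8: logged in main at line 35
A correct fix: line 18: replace `>` with `<`.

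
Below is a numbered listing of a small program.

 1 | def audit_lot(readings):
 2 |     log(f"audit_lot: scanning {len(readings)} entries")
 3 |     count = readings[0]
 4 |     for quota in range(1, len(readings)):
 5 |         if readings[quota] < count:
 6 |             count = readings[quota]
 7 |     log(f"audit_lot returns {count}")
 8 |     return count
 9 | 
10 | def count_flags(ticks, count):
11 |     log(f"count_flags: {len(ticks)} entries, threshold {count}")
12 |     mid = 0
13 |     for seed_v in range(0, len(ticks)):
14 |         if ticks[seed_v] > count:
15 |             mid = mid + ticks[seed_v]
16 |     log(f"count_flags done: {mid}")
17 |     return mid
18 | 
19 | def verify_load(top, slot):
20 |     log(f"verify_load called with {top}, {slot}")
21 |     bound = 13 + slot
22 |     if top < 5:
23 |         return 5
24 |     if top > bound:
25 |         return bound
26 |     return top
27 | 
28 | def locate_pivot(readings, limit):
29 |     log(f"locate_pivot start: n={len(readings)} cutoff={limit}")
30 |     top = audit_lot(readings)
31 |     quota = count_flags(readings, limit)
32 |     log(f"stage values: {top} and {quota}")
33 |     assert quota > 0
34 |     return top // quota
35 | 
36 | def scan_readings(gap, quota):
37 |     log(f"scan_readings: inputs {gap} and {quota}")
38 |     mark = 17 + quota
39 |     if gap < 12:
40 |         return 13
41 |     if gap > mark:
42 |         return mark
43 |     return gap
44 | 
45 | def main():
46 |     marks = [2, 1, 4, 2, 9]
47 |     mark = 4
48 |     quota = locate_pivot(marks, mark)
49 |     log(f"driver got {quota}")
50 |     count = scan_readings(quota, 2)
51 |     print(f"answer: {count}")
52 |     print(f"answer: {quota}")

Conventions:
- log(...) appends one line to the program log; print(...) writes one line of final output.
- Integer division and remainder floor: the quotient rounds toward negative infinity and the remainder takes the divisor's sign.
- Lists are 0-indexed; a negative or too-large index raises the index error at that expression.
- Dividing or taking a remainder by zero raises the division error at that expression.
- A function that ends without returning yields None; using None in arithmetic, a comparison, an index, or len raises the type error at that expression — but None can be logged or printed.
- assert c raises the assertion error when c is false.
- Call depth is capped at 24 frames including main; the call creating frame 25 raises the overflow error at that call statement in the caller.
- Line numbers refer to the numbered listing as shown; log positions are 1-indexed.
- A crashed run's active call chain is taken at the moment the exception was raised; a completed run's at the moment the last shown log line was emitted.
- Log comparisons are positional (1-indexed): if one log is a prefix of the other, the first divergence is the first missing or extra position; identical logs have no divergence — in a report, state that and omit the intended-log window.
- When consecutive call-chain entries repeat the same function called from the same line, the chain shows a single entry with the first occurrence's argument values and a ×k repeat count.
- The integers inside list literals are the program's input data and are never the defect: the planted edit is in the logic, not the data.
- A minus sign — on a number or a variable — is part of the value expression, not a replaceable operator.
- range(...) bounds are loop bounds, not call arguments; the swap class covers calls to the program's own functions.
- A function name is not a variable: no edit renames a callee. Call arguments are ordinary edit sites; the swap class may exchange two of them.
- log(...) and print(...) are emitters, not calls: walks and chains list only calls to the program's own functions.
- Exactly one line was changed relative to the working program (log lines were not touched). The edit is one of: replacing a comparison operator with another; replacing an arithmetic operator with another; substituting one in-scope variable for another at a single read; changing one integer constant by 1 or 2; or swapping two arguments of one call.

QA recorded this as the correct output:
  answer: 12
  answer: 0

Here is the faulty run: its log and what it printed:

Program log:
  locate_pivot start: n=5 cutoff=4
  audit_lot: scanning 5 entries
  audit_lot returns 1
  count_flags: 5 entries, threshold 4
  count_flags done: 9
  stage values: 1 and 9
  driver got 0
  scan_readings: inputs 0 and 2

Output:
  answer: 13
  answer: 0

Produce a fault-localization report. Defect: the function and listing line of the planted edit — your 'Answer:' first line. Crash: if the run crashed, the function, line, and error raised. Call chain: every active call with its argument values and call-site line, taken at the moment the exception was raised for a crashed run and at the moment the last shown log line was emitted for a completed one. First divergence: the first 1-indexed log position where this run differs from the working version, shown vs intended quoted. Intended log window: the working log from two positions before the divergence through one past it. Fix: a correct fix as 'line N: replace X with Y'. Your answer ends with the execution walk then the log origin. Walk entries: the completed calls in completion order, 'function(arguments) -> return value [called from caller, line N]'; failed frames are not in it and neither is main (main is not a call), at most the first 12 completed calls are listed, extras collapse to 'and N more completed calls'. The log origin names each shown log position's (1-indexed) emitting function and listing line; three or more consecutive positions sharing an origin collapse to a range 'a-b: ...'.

Answer: the defect is in scan_readings at line 40.
The tell: No log line changed; the fault shows up purely in the output.
Call chain: main -> scan_readings(0, 2) (called at line 50).
First divergence: none — the logs agree in full.
Execution walk:
  audit_lot([2, 1, 4, 2, 9]) -> 1  [called from locate_pivot, line 30]
  count_flags([2, 1, 4, 2, 9], 4) -> 9  [called from locate_pivot, line 31]
  locate_pivot([2, 1, 4, 2, 9], 4) -> 0  [called from main, line 48]
  scan_readings(0, 2) -> 13  [called from main, line 50]
Origin of each log line:
  1: logged in locate_pivot at line 29
  2: logged in audit_lot at line 2
  3: logged in audit_lot at line 7
  4: logged in count_flags at line 11
  5: logged in count_flags at line 16
  6: logged in locate_pivot at line 32
  7: logged in main at line 49
  8: logged in scan_readings at line 37
A correct fix: line 40: replace `13` with `12`.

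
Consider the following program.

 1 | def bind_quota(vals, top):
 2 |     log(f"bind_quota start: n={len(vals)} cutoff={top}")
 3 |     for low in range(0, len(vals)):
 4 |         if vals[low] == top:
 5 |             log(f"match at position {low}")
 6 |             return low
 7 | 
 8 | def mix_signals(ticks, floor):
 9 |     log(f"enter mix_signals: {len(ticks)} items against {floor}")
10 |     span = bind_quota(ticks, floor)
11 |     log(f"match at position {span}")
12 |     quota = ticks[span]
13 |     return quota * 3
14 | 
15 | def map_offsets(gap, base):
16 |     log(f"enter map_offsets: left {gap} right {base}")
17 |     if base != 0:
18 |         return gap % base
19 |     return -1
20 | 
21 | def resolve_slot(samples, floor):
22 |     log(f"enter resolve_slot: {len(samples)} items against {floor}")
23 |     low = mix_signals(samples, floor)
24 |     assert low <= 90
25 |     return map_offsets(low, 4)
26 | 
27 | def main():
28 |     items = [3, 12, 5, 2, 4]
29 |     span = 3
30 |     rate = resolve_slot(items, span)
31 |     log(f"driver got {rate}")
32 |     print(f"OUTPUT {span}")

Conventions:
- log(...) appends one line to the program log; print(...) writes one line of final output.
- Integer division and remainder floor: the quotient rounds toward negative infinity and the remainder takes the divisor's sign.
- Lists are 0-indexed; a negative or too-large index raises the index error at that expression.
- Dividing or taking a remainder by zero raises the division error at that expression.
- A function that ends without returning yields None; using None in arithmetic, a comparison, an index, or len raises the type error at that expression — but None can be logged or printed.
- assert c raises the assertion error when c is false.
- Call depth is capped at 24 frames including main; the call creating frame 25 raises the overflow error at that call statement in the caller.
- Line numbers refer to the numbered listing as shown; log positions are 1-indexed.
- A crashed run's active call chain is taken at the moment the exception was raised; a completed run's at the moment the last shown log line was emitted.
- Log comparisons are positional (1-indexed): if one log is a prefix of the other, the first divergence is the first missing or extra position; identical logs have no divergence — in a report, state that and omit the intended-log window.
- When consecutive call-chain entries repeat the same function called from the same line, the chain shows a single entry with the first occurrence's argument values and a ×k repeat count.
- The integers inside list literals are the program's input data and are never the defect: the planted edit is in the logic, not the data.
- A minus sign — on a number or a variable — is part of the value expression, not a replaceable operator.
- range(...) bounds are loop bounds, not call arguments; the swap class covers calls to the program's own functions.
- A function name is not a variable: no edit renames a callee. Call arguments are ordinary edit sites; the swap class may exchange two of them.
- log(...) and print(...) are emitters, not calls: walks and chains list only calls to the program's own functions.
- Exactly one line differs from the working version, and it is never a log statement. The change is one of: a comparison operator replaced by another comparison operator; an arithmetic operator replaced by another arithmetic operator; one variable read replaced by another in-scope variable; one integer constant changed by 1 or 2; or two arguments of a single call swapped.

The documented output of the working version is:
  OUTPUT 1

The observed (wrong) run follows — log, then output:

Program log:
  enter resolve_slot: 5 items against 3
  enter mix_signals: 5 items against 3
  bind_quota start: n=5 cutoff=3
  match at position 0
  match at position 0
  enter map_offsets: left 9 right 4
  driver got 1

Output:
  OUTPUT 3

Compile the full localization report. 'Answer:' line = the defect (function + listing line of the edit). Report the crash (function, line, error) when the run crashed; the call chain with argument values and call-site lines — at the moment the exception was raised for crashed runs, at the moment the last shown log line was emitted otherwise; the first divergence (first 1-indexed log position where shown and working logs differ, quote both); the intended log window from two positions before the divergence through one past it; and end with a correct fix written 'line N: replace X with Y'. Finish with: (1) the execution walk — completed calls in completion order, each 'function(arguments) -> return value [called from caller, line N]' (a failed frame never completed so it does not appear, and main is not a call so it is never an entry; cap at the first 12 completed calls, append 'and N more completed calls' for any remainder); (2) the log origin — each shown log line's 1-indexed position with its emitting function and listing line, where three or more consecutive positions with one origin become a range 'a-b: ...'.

Answer: the defect is in main at line 32.
The tell: Log streams are identical — the defect surfaces only in the printed output.
Call chain: main.
First divergence: none (the log streams are identical).
Execution walk:
  bind_quota([3, 12, 5, 2, 4], 3) -> 0  [called from mix_signals, line 10]
  mix_signals([3, 12, 5, 2, 4], 3) -> 9  [called from resolve_slot, line 23]
  map_offsets(9, 4) -> 1  [called from resolve_slot, line 25]
  resolve_slot([3, 12, 5, 2, 4], 3) -> 1  [called from main, line 30]
Log origins:
  1: emitted by resolve_slot (line 22)
  2: emitted by mix_signals (line 9)
  3: emitted by bind_quota (line 2)
  4: emitted by bind_quota (line 5)
  5: emitted by mix_signals (line 11)
  6: emitted by map_offsets (line 16)
  7: emitted by main (line 31)
A correct fix: line 32: replace `span` with `rate`.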